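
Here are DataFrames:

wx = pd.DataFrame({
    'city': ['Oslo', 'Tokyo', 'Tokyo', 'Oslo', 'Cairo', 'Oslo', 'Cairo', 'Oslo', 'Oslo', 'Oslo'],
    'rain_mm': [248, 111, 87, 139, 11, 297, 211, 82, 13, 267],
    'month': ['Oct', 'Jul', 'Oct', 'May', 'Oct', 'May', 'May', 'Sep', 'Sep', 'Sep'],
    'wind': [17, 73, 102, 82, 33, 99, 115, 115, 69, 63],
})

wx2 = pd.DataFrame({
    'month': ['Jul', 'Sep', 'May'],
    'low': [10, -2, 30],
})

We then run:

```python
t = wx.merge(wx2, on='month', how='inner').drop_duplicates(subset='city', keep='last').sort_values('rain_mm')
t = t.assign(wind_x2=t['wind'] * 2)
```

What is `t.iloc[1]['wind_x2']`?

merge on 'month' (how='inner') → 7 rows:
    city  rain_mm month  wind  low
0  Tokyo      111   Jul    73   10
1   Oslo      139   May    82   30
2   Oslo      297   May    99   30
3  Cairo      211   May   115   30
4   Oslo       82   Sep   115   -2
5   Oslo       13   Sep    69   -2
6   Oslo      267   Sep    63   -2
drop duplicate city (keep=last):
    city  rain_mm month  wind  low
0  Tokyo      111   Jul    73   10
3  Cairo      211   May   115   30
6   Oslo      267   Sep    63   -2
sort by rain_mm:
    city  rain_mm month  wind  low
0  Tokyo      111   Jul    73   10
3  Cairo      211   May   115   30
6   Oslo      267   Sep    63   -2
add column wind_x2 = t['wind'] * 2:
    city  rain_mm month  wind  low  wind_x2
0  Tokyo      111   Jul    73   10      146
3  Cairo      211   May   115   30      230
6   Oslo      267   Sep    63   -2      126

230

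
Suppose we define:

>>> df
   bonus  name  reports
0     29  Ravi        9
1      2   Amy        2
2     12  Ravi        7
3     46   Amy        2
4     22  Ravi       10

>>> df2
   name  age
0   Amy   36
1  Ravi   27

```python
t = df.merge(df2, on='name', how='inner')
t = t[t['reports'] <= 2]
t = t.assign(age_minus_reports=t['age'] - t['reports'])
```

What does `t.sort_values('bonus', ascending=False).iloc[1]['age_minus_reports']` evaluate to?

34

merge on 'name' (how='inner') → 5 rows:
   bonus  name  reports  age
0     29  Ravi        9   27
1      2   Amy        2   36
2     12  Ravi        7   27
3     46   Amy        2   36
4     22  Ravi       10   27
filter rows where reports <= 2:
   bonus name  reports  age
1      2  Amy        2   36
3     46  Amy        2   36
add column age_minus_reports = t['age'] - t['reports']:
   bonus name  reports  age  age_minus_reports
1      2  Amy        2   36                 34
3     46  Amy        2   36                 34
sort by bonus descending:
   bonus name  reports  age  age_minus_reports
3     46  Amy        2   36                 34
1      2  Amy        2   36                 34
Taking the value at position 1, column 'age_minus_reports' gives 34.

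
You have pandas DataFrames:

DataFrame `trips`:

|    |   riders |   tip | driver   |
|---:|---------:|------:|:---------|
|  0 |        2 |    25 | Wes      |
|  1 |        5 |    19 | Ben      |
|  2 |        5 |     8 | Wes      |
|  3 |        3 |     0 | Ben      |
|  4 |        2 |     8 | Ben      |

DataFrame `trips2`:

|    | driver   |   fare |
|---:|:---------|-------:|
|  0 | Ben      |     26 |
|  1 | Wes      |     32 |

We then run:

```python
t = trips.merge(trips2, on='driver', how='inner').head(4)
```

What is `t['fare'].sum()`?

merge on 'driver' (how='inner') → 5 rows:
   riders  tip driver  fare
0       2   25    Wes    32
1       5   19    Ben    26
2       5    8    Wes    32
3       3    0    Ben    26
4       2    8    Ben    26
take first 4 rows:
   riders  tip driver  fare
0       2   25    Wes    32
1       5   19    Ben    26
2       5    8    Wes    32
3       3    0    Ben    26

116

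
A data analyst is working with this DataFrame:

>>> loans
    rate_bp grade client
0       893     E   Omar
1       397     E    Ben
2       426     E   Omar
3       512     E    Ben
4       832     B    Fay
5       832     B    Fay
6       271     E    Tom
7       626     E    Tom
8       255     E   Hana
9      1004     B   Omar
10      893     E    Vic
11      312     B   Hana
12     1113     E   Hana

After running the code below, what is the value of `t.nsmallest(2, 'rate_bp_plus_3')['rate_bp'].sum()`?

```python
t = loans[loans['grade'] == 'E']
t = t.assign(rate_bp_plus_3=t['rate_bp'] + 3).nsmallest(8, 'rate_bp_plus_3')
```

filter rows where grade == 'E':
    rate_bp grade client
0       893     E   Omar
1       397     E    Ben
2       426     E   Omar
3       512     E    Ben
6       271     E    Tom
7       626     E    Tom
8       255     E   Hana
10      893     E    Vic
12     1113     E   Hana
add column rate_bp_plus_3 = t['rate_bp'] + 3:
    rate_bp grade client  rate_bp_plus_3
0       893     E   Omar             896
1       397     E    Ben             400
2       426     E   Omar             429
3       512     E    Ben             515
6       271     E    Tom             274
7       626     E    Tom             629
8       255     E   Hana             258
10      893     E    Vic             896
12     1113     E   Hana            1116
take 8 rows with smallest rate_bp_plus_3:
    rate_bp grade client  rate_bp_plus_3
8       255     E   Hana             258
6       271     E    Tom             274
1       397     E    Ben             400
2       426     E   Omar             429
3       512     E    Ben             515
7       626     E    Tom             629
0       893     E   Omar             896
10      893     E    Vic             896
take 2 rows with smallest rate_bp_plus_3:
   rate_bp grade client  rate_bp_plus_3
8      255     E   Hana             258
6      271     E    Tom             274
Taking the sum of column 'rate_bp' gives 526.

526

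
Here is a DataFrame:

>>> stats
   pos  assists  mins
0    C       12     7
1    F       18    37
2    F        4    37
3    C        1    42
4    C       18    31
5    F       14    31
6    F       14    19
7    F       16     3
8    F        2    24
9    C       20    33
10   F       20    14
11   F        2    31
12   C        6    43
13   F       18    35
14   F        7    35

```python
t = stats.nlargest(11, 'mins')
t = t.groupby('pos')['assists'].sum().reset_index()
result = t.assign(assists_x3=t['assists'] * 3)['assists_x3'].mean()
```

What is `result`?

take 11 rows with largest mins:
   pos  assists  mins
12   C        6    43
3    C        1    42
1    F       18    37
2    F        4    37
13   F       18    35
14   F        7    35
9    C       20    33
4    C       18    31
5    F       14    31
11   F        2    31
8    F        2    24
group by pos, sum of assists:
pos
C    45
F    65
Name: assists, dtype: int64
reset_index():
  pos  assists
0   C       45
1   F       65
add column assists_x3 = t['assists'] * 3:
  pos  assists  assists_x3
0   C       45         135
1   F       65         195
So mean() = 165.0.

165.0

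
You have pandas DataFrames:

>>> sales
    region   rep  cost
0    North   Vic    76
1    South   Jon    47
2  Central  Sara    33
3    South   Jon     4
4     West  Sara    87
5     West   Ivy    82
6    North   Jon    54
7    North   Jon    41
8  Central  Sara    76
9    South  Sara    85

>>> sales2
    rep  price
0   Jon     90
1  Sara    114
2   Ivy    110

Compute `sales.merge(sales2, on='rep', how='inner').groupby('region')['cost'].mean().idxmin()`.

South

merge on 'rep' (how='inner') → 9 rows:
    region   rep  cost  price
0    South   Jon    47     90
1  Central  Sara    33    114
2    South   Jon     4     90
3     West  Sara    87    114
4     West   Ivy    82    110
5    North   Jon    54     90
6    North   Jon    41     90
7  Central  Sara    76    114
8    South  Sara    85    114
group by region, mean of cost:
region
Central    54.500000
North      47.500000
South      45.333333
West       84.500000
Name: cost, dtype: float64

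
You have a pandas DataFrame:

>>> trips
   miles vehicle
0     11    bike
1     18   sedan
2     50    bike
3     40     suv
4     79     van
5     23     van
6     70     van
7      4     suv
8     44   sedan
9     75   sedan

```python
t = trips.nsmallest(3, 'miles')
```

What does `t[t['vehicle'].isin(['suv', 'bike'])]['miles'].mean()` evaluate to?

take 3 rows with smallest miles:
   miles vehicle
7      4     suv
0     11    bike
1     18   sedan
filter rows where vehicle in ['suv', 'bike']:
   miles vehicle
7      4     suv
0     11    bike
Then the mean of column 'miles': 7.5

7.5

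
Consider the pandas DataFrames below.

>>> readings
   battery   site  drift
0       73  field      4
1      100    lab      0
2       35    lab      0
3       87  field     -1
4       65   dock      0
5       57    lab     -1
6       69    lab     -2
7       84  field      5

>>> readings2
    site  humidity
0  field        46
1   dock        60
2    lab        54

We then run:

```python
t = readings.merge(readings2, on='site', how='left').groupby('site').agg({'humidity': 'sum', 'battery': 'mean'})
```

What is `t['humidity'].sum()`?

merge on 'site' (how='left') → 8 rows:
   battery   site  drift  humidity
0       73  field      4        46
1      100    lab      0        54
2       35    lab      0        54
3       87  field     -1        46
4       65   dock      0        60
5       57    lab     -1        54
6       69    lab     -2        54
7       84  field      5        46
group by site: sum(humidity), mean(battery):
       humidity    battery
site                      
dock         60  65.000000
field       138  81.333333
lab         216  65.250000
Finally, sum of column 'humidity' = 414.

414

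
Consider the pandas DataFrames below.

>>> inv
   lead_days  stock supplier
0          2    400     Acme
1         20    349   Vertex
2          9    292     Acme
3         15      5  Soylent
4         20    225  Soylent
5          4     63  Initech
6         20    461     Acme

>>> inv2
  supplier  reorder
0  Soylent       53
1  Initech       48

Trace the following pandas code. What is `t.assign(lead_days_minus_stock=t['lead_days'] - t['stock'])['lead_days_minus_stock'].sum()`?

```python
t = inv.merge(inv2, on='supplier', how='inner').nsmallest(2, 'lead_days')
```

merge on 'supplier' (how='inner') → 3 rows:
   lead_days  stock supplier  reorder
0         15      5  Soylent       53
1         20    225  Soylent       53
2          4     63  Initech       48
take 2 rows with smallest lead_days:
   lead_days  stock supplier  reorder
2          4     63  Initech       48
0         15      5  Soylent       53
add column lead_days_minus_stock = t['lead_days'] - t['stock']:
   lead_days  stock supplier  reorder  lead_days_minus_stock
2          4     63  Initech       48                    -59
0         15      5  Soylent       53                     10
Hence -49.

-49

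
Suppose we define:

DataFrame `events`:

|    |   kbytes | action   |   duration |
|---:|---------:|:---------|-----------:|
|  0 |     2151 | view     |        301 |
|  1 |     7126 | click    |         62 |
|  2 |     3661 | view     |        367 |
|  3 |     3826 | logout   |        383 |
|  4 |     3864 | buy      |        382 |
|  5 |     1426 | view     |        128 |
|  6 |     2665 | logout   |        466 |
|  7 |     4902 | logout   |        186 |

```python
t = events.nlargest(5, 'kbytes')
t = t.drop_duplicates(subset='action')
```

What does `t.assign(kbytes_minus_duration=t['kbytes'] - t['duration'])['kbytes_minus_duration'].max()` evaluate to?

take 5 rows with largest kbytes:
   kbytes  action  duration
1    7126   click        62
7    4902  logout       186
4    3864     buy       382
3    3826  logout       383
2    3661    view       367
drop duplicate action (keep=first):
   kbytes  action  duration
1    7126   click        62
7    4902  logout       186
4    3864     buy       382
2    3661    view       367
add column kbytes_minus_duration = t['kbytes'] - t['duration']:
   kbytes  action  duration  kbytes_minus_duration
1    7126   click        62                   7064
7    4902  logout       186                   4716
4    3864     buy       382                   3482
2    3661    view       367                   3294
Reading off the max of column 'kbytes_minus_duration', we get 7064.

7064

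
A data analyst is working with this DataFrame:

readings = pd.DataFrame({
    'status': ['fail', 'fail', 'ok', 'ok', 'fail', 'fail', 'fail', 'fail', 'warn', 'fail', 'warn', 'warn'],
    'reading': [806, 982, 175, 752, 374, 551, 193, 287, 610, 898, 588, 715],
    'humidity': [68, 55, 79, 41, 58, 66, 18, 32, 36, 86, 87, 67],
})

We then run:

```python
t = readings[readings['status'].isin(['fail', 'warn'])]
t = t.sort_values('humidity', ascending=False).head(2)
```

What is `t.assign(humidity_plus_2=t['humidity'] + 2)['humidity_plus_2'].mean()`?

88.5

filter rows where status in ['fail', 'warn']:
   status  reading  humidity
0    fail      806        68
1    fail      982        55
4    fail      374        58
5    fail      551        66
6    fail      193        18
7    fail      287        32
8    warn      610        36
9    fail      898        86
10   warn      588        87
11   warn      715        67
sort by humidity descending:
   status  reading  humidity
10   warn      588        87
9    fail      898        86
0    fail      806        68
11   warn      715        67
5    fail      551        66
4    fail      374        58
1    fail      982        55
8    warn      610        36
7    fail      287        32
6    fail      193        18
take first 2 rows:
   status  reading  humidity
10   warn      588        87
9    fail      898        86
add column humidity_plus_2 = t['humidity'] + 2:
   status  reading  humidity  humidity_plus_2
10   warn      588        87               89
9    fail      898        86               88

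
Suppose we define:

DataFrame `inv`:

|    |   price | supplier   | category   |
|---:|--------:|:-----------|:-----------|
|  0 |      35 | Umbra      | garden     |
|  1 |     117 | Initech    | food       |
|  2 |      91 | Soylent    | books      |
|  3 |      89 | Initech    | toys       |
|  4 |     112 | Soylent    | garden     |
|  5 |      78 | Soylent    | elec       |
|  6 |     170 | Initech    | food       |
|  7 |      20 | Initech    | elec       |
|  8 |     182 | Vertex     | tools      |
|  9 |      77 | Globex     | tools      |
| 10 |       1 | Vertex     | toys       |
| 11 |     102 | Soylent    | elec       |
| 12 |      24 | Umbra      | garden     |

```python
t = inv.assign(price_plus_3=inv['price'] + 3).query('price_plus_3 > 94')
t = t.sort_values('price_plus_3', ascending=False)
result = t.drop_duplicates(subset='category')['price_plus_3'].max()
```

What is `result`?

add column price_plus_3 = inv['price'] + 3:
    price supplier category  price_plus_3
0      35    Umbra   garden            38
1     117  Initech     food           120
2      91  Soylent    books            94
3      89  Initech     toys            92
4     112  Soylent   garden           115
5      78  Soylent     elec            81
6     170  Initech     food           173
7      20  Initech     elec            23
8     182   Vertex    tools           185
9      77   Globex    tools            80
10      1   Vertex     toys             4
11    102  Soylent     elec           105
12     24    Umbra   garden            27
filter rows where price_plus_3 > 94:
    price supplier category  price_plus_3
1     117  Initech     food           120
4     112  Soylent   garden           115
6     170  Initech     food           173
8     182   Vertex    tools           185
11    102  Soylent     elec           105
sort by price_plus_3 descending:
    price supplier category  price_plus_3
8     182   Vertex    tools           185
6     170  Initech     food           173
1     117  Initech     food           120
4     112  Soylent   garden           115
11    102  Soylent     elec           105
drop duplicate category (keep=first):
    price supplier category  price_plus_3
8     182   Vertex    tools           185
6     170  Initech     food           173
4     112  Soylent   garden           115
11    102  Soylent     elec           105

185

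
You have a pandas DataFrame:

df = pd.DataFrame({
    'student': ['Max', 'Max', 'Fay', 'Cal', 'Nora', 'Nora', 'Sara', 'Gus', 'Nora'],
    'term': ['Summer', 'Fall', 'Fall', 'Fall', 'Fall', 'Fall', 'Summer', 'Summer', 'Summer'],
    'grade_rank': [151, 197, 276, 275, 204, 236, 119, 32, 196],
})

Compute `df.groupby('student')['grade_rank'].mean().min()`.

group by student, mean of grade_rank:
student
Cal     275.0
Fay     276.0
Gus      32.0
Max     174.0
Nora    212.0
Sara    119.0
Name: grade_rank, dtype: float64

32.0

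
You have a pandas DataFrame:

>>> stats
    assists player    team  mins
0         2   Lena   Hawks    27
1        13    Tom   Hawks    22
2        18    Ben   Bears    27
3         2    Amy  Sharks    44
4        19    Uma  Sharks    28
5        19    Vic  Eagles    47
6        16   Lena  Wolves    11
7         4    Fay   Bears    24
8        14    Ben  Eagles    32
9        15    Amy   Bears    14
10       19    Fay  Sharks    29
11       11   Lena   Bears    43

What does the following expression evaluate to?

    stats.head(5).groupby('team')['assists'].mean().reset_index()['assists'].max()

take first 5 rows:
   assists player    team  mins
0        2   Lena   Hawks    27
1       13    Tom   Hawks    22
2       18    Ben   Bears    27
3        2    Amy  Sharks    44
4       19    Uma  Sharks    28
group by team, mean of assists:
team
Bears     18.0
Hawks      7.5
Sharks    10.5
Name: assists, dtype: float64
reset_index():
     team  assists
0   Bears     18.0
1   Hawks      7.5
2  Sharks     10.5

18.0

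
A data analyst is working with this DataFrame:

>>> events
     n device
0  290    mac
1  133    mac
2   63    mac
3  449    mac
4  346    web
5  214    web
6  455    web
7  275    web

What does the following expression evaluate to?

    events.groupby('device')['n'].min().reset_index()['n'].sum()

group by device, min of n:
device
mac     63
web    214
Name: n, dtype: int64
reset_index():
  device    n
0    mac   63
1    web  214
The sum of column 'n' is 277.

277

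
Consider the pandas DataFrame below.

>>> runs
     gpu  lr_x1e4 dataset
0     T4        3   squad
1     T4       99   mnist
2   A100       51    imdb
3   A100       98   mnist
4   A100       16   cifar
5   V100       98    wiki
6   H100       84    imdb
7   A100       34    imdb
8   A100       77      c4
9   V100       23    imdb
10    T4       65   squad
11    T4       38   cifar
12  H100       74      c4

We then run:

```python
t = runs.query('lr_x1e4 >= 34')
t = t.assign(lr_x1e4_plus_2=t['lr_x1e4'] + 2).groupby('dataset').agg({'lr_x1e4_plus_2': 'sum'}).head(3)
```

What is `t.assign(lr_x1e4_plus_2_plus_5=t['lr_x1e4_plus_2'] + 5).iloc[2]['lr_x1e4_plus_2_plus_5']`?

180

filter rows where lr_x1e4 >= 34:
     gpu  lr_x1e4 dataset
1     T4       99   mnist
2   A100       51    imdb
3   A100       98   mnist
5   V100       98    wiki
6   H100       84    imdb
7   A100       34    imdb
8   A100       77      c4
10    T4       65   squad
11    T4       38   cifar
12  H100       74      c4
add column lr_x1e4_plus_2 = t['lr_x1e4'] + 2:
     gpu  lr_x1e4 dataset  lr_x1e4_plus_2
1     T4       99   mnist             101
2   A100       51    imdb              53
3   A100       98   mnist             100
5   V100       98    wiki             100
6   H100       84    imdb              86
7   A100       34    imdb              36
8   A100       77      c4              79
10    T4       65   squad              67
11    T4       38   cifar              40
12  H100       74      c4              76
group by dataset, sum of lr_x1e4_plus_2:
         lr_x1e4_plus_2
dataset                
c4                  155
cifar                40
imdb                175
mnist               201
squad                67
wiki                100
take first 3 rows:
         lr_x1e4_plus_2
dataset                
c4                  155
cifar                40
imdb                175
add column lr_x1e4_plus_2_plus_5 = t['lr_x1e4_plus_2'] + 5:
         lr_x1e4_plus_2  lr_x1e4_plus_2_plus_5
dataset                                       
c4                  155                    160
cifar                40                     45
imdb                175                    180
Hence 180.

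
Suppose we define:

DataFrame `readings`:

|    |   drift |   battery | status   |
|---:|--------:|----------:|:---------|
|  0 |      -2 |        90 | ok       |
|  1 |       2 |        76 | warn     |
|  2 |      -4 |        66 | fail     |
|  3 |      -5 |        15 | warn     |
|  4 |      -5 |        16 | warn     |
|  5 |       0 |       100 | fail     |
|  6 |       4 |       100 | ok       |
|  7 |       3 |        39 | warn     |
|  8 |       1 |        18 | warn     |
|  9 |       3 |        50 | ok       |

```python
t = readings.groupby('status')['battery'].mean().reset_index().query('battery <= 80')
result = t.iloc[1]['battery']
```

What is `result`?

32.8

group by status, mean of battery:
status
fail    83.0
ok      80.0
warn    32.8
Name: battery, dtype: float64
reset_index():
  status  battery
0   fail     83.0
1     ok     80.0
2   warn     32.8
filter rows where battery <= 80:
  status  battery
1     ok     80.0
2   warn     32.8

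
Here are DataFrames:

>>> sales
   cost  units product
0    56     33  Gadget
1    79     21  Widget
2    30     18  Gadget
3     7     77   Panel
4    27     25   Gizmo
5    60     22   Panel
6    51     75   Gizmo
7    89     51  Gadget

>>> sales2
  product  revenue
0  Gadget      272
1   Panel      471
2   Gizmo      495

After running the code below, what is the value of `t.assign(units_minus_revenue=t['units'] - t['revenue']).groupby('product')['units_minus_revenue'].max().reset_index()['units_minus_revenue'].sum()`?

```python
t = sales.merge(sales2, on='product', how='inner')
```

-1035

merge on 'product' (how='inner') → 7 rows:
   cost  units product  revenue
0    56     33  Gadget      272
1    30     18  Gadget      272
2     7     77   Panel      471
3    27     25   Gizmo      495
4    60     22   Panel      471
5    51     75   Gizmo      495
6    89     51  Gadget      272
add column units_minus_revenue = t['units'] - t['revenue']:
   cost  units product  revenue  units_minus_revenue
0    56     33  Gadget      272                 -239
1    30     18  Gadget      272                 -254
2     7     77   Panel      471                 -394
3    27     25   Gizmo      495                 -470
4    60     22   Panel      471                 -449
5    51     75   Gizmo      495                 -420
6    89     51  Gadget      272                 -221
group by product, max of units_minus_revenue:
product
Gadget   -221
Gizmo    -420
Panel    -394
Name: units_minus_revenue, dtype: int64
reset_index():
  product  units_minus_revenue
0  Gadget                 -221
1   Gizmo                 -420
2   Panel                 -394
So sum() = -1035.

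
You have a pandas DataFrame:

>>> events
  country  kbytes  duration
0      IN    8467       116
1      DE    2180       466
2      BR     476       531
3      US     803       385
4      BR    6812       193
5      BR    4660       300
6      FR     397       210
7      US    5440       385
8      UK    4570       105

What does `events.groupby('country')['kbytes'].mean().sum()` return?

group by country, mean of kbytes:
country
BR    3982.666667
DE    2180.000000
FR     397.000000
IN    8467.000000
UK    4570.000000
US    3121.500000
Name: kbytes, dtype: float64
sum of the resulting series → 22718.1666667

22718.1666667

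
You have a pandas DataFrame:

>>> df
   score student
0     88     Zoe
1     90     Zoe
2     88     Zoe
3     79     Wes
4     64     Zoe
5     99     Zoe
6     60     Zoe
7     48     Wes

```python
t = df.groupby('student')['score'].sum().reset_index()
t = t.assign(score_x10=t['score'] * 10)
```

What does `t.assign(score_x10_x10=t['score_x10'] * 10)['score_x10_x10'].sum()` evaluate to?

61600

group by student, sum of score:
student
Wes    127
Zoe    489
Name: score, dtype: int64
reset_index():
  student  score
0     Wes    127
1     Zoe    489
add column score_x10 = t['score'] * 10:
  student  score  score_x10
0     Wes    127       1270
1     Zoe    489       4890
add column score_x10_x10 = t['score_x10'] * 10:
  student  score  score_x10  score_x10_x10
0     Wes    127       1270          12700
1     Zoe    489       4890          48900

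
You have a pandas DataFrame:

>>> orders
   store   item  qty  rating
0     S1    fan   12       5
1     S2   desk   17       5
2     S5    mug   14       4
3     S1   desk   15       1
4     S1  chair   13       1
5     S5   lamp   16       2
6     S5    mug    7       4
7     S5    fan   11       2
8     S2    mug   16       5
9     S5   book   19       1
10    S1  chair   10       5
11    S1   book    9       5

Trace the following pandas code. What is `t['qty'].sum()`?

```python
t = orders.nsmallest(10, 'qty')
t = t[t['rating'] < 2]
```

take 10 rows with smallest qty:
   store   item  qty  rating
6     S5    mug    7       4
11    S1   book    9       5
10    S1  chair   10       5
7     S5    fan   11       2
0     S1    fan   12       5
4     S1  chair   13       1
2     S5    mug   14       4
3     S1   desk   15       1
5     S5   lamp   16       2
8     S2    mug   16       5
filter rows where rating < 2:
  store   item  qty  rating
4    S1  chair   13       1
3    S1   desk   15       1
Finally, sum of column 'qty' = 28.

28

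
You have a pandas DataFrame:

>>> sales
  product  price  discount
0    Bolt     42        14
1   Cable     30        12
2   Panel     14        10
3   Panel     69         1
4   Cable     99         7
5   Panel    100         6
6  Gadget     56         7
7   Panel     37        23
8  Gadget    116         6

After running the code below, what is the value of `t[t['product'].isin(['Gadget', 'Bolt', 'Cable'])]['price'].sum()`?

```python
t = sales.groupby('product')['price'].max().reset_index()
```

group by product, max of price:
product
Bolt       42
Cable      99
Gadget    116
Panel     100
Name: price, dtype: int64
reset_index():
  product  price
0    Bolt     42
1   Cable     99
2  Gadget    116
3   Panel    100
filter rows where product in ['Gadget', 'Bolt', 'Cable']:
  product  price
0    Bolt     42
1   Cable     99
2  Gadget    116
Then the sum of column 'price': 257

257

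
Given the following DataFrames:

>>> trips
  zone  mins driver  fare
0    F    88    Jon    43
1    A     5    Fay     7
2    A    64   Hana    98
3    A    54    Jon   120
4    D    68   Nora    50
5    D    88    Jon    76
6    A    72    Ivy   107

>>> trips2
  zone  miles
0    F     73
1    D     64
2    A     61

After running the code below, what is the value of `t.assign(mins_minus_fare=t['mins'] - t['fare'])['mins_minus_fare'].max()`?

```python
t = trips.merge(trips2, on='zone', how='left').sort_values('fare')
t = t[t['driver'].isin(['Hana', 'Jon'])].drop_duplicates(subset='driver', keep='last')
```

-34

merge on 'zone' (how='left') → 7 rows:
  zone  mins driver  fare  miles
0    F    88    Jon    43     73
1    A     5    Fay     7     61
2    A    64   Hana    98     61
3    A    54    Jon   120     61
4    D    68   Nora    50     64
5    D    88    Jon    76     64
6    A    72    Ivy   107     61
sort by fare:
  zone  mins driver  fare  miles
1    A     5    Fay     7     61
0    F    88    Jon    43     73
4    D    68   Nora    50     64
5    D    88    Jon    76     64
2    A    64   Hana    98     61
6    A    72    Ivy   107     61
3    A    54    Jon   120     61
filter rows where driver in ['Hana', 'Jon']:
  zone  mins driver  fare  miles
0    F    88    Jon    43     73
5    D    88    Jon    76     64
2    A    64   Hana    98     61
3    A    54    Jon   120     61
drop duplicate driver (keep=last):
  zone  mins driver  fare  miles
2    A    64   Hana    98     61
3    A    54    Jon   120     61
add column mins_minus_fare = t['mins'] - t['fare']:
  zone  mins driver  fare  miles  mins_minus_fare
2    A    64   Hana    98     61              -34
3    A    54    Jon   120     61              -66
Reading off the max of column 'mins_minus_fare', we get -34.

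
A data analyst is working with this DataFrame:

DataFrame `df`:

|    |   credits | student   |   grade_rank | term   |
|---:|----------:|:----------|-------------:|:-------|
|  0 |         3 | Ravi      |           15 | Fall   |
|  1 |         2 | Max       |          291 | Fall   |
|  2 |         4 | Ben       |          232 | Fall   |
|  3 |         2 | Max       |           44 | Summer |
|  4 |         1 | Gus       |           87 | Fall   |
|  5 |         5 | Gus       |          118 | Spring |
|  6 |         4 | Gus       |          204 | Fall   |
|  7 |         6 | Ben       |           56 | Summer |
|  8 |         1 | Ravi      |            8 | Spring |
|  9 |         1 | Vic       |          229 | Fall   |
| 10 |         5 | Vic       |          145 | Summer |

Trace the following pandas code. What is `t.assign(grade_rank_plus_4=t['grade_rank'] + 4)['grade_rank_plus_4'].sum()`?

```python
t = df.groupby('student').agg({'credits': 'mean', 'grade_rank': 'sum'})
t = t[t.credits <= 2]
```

group by student: mean(credits), sum(grade_rank):
          credits  grade_rank
student                      
Ben      5.000000         288
Gus      3.333333         409
Max      2.000000         335
Ravi     2.000000          23
Vic      3.000000         374
filter rows where credits <= 2:
         credits  grade_rank
student                     
Max          2.0         335
Ravi         2.0          23
add column grade_rank_plus_4 = t['grade_rank'] + 4:
         credits  grade_rank  grade_rank_plus_4
student                                        
Max          2.0         335                339
Ravi         2.0          23                 27
Finally, sum of column 'grade_rank_plus_4' = 366.

366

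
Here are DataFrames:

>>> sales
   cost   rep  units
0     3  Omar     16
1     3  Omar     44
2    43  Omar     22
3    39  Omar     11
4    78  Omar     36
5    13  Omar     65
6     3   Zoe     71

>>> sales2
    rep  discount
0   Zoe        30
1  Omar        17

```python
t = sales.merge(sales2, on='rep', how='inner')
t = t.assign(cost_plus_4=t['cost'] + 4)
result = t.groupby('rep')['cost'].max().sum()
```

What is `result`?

merge on 'rep' (how='inner') → 7 rows:
   cost   rep  units  discount
0     3  Omar     16        17
1     3  Omar     44        17
2    43  Omar     22        17
3    39  Omar     11        17
4    78  Omar     36        17
5    13  Omar     65        17
6     3   Zoe     71        30
add column cost_plus_4 = t['cost'] + 4:
   cost   rep  units  discount  cost_plus_4
0     3  Omar     16        17            7
1     3  Omar     44        17            7
2    43  Omar     22        17           47
3    39  Omar     11        17           43
4    78  Omar     36        17           82
5    13  Omar     65        17           17
6     3   Zoe     71        30            7
group by rep, max of cost:
rep
Omar    78
Zoe      3
Name: cost, dtype: int64
Then the sum of the resulting series: 81

81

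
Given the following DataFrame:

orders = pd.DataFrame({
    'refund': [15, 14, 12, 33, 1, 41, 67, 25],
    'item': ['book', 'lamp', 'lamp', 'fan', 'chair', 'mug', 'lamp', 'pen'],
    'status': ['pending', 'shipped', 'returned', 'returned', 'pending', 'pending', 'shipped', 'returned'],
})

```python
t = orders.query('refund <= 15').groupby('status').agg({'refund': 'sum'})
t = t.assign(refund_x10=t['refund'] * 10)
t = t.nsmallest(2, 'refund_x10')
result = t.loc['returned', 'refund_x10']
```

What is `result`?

120

filter rows where refund <= 15:
   refund   item    status
0      15   book   pending
1      14   lamp   shipped
2      12   lamp  returned
4       1  chair   pending
group by status, sum of refund:
          refund
status          
pending       16
returned      12
shipped       14
add column refund_x10 = t['refund'] * 10:
          refund  refund_x10
status                      
pending       16         160
returned      12         120
shipped       14         140
take 2 rows with smallest refund_x10:
          refund  refund_x10
status                      
returned      12         120
shipped       14         140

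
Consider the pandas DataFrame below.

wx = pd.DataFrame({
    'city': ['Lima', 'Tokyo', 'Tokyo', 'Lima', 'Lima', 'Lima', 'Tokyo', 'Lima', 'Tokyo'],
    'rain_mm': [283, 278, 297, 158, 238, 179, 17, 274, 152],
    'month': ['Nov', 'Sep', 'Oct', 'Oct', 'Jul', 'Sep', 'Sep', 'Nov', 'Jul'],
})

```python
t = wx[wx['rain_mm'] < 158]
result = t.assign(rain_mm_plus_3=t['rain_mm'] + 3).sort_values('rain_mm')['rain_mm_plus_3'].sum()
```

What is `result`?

filter rows where rain_mm < 158:
    city  rain_mm month
6  Tokyo       17   Sep
8  Tokyo      152   Jul
add column rain_mm_plus_3 = t['rain_mm'] + 3:
    city  rain_mm month  rain_mm_plus_3
6  Tokyo       17   Sep              20
8  Tokyo      152   Jul             155
sort by rain_mm:
    city  rain_mm month  rain_mm_plus_3
6  Tokyo       17   Sep              20
8  Tokyo      152   Jul             155
Taking the sum of column 'rain_mm_plus_3' gives 175.

175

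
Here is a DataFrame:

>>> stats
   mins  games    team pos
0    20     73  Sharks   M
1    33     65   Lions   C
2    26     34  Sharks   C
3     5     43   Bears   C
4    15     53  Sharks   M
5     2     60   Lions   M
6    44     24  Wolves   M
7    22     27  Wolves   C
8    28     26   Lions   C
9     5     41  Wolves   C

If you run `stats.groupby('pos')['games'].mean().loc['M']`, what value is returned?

52.5

group by pos, mean of games:
pos
C    39.333333
M    52.500000
Name: games, dtype: float64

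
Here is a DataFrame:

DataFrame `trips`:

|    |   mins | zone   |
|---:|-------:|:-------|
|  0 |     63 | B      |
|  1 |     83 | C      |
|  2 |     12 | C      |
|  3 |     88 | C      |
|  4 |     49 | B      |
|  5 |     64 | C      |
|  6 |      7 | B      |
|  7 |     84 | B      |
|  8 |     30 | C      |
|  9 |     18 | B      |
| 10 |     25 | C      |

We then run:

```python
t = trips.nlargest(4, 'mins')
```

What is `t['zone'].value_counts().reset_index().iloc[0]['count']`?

take 4 rows with largest mins:
   mins zone
3    88    C
7    84    B
1    83    C
5    64    C
value_counts of zone:
zone
C    3
B    1
Name: count, dtype: int64
reset_index():
  zone  count
0    C      3
1    B      1
Taking the value at position 0, column 'count' gives 3.

3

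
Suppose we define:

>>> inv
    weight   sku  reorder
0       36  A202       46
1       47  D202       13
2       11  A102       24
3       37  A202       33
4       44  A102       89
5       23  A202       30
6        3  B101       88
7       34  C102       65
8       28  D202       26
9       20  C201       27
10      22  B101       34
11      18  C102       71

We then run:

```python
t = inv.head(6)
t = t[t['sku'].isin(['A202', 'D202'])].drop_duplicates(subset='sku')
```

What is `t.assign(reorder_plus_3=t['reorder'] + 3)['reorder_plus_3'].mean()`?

32.5

take first 6 rows:
   weight   sku  reorder
0      36  A202       46
1      47  D202       13
2      11  A102       24
3      37  A202       33
4      44  A102       89
5      23  A202       30
filter rows where sku in ['A202', 'D202']:
   weight   sku  reorder
0      36  A202       46
1      47  D202       13
3      37  A202       33
5      23  A202       30
drop duplicate sku (keep=first):
   weight   sku  reorder
0      36  A202       46
1      47  D202       13
add column reorder_plus_3 = t['reorder'] + 3:
   weight   sku  reorder  reorder_plus_3
0      36  A202       46              49
1      47  D202       13              16
So mean() = 32.5.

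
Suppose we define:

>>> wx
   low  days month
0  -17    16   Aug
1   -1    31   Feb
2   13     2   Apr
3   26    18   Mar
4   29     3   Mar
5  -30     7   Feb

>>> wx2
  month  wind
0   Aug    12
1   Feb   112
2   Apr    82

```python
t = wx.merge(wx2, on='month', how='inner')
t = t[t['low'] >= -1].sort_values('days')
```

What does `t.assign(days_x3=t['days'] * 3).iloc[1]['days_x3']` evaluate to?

93

merge on 'month' (how='inner') → 4 rows:
   low  days month  wind
0  -17    16   Aug    12
1   -1    31   Feb   112
2   13     2   Apr    82
3  -30     7   Feb   112
filter rows where low >= -1:
   low  days month  wind
1   -1    31   Feb   112
2   13     2   Apr    82
sort by days:
   low  days month  wind
2   13     2   Apr    82
1   -1    31   Feb   112
add column days_x3 = t['days'] * 3:
   low  days month  wind  days_x3
2   13     2   Apr    82        6
1   -1    31   Feb   112       93
Hence 93.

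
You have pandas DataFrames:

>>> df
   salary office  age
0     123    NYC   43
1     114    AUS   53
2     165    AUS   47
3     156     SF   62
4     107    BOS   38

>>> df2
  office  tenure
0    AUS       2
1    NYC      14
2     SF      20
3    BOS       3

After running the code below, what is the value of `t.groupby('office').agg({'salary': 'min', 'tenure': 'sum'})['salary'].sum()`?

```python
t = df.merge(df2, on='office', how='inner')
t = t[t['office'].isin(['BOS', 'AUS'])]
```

221

merge on 'office' (how='inner') → 5 rows:
   salary office  age  tenure
0     123    NYC   43      14
1     114    AUS   53       2
2     165    AUS   47       2
3     156     SF   62      20
4     107    BOS   38       3
filter rows where office in ['BOS', 'AUS']:
   salary office  age  tenure
1     114    AUS   53       2
2     165    AUS   47       2
4     107    BOS   38       3
group by office: min(salary), sum(tenure):
        salary  tenure
office                
AUS        114       4
BOS        107       3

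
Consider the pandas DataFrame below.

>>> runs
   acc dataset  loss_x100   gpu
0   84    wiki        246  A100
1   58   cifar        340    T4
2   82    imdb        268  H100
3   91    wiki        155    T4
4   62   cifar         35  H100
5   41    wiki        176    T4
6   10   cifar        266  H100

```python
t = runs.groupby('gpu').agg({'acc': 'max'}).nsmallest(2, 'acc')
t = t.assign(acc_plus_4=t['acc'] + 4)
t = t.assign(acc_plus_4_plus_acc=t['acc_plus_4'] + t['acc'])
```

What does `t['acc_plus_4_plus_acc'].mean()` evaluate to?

170.0

group by gpu, max of acc:
      acc
gpu      
A100   84
H100   82
T4     91
take 2 rows with smallest acc:
      acc
gpu      
H100   82
A100   84
add column acc_plus_4 = t['acc'] + 4:
      acc  acc_plus_4
gpu                  
H100   82          86
A100   84          88
add column acc_plus_4_plus_acc = t['acc_plus_4'] + t['acc']:
      acc  acc_plus_4  acc_plus_4_plus_acc
gpu                                       
H100   82          86                  168
A100   84          88                  172
Hence 170.0.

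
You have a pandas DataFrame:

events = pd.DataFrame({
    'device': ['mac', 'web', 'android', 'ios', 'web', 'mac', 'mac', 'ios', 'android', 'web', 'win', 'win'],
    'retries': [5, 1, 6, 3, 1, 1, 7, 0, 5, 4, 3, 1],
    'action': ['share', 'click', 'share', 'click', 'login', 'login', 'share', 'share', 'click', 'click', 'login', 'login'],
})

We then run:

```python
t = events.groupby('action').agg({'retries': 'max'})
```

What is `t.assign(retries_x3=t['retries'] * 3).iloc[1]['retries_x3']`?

group by action, max of retries:
        retries
action         
click         5
login         3
share         7
add column retries_x3 = t['retries'] * 3:
        retries  retries_x3
action                     
click         5          15
login         3           9
share         7          21
Finally, value at position 1, column 'retries_x3' = 9.

9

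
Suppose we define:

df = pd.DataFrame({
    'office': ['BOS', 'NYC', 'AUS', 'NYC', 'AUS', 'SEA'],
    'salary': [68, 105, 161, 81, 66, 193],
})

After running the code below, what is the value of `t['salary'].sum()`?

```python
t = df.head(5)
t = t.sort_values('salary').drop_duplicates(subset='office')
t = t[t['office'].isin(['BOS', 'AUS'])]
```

take first 5 rows:
  office  salary
0    BOS      68
1    NYC     105
2    AUS     161
3    NYC      81
4    AUS      66
sort by salary:
  office  salary
4    AUS      66
0    BOS      68
3    NYC      81
1    NYC     105
2    AUS     161
drop duplicate office (keep=first):
  office  salary
4    AUS      66
0    BOS      68
3    NYC      81
filter rows where office in ['BOS', 'AUS']:
  office  salary
4    AUS      66
0    BOS      68
Hence 134.

134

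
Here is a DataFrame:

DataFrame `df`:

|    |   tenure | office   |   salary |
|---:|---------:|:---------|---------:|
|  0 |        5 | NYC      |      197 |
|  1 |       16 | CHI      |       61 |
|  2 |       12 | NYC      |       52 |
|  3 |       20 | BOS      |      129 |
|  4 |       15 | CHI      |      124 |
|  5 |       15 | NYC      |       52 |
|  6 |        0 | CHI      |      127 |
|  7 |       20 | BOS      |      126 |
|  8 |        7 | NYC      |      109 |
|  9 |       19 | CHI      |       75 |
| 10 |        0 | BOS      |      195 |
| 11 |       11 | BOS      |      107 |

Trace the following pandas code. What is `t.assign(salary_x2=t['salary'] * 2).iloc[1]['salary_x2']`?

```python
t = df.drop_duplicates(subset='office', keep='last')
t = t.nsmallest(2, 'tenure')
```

drop duplicate office (keep=last):
    tenure office  salary
8        7    NYC     109
9       19    CHI      75
11      11    BOS     107
take 2 rows with smallest tenure:
    tenure office  salary
8        7    NYC     109
11      11    BOS     107
add column salary_x2 = t['salary'] * 2:
    tenure office  salary  salary_x2
8        7    NYC     109        218
11      11    BOS     107        214

214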